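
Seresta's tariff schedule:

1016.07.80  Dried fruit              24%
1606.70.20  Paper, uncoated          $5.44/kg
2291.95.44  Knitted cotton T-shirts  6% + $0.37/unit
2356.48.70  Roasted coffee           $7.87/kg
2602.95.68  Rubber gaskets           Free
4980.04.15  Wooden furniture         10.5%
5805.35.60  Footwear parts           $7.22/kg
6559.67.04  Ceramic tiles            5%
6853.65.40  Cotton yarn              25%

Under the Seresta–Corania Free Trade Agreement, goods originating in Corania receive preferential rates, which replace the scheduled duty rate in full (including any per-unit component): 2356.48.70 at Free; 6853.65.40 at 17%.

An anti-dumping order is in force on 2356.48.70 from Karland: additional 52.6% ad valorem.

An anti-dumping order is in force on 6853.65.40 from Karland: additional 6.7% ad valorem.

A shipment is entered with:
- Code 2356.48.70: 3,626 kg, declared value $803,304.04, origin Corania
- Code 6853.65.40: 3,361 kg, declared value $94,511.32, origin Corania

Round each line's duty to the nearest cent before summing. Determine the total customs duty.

$16,066.92

Line 1 (2356.48.70, Corania, 3,626 kg, $803,304.04):
Base rate for 2356.48.70 is $7.87/kg.
Origin Corania qualifies under the Seresta–Corania agreement and 2356.48.70 is covered: preferential rate Free applies instead.
The additional-duty order on 2356.48.70 targets Karland, not Corania; it does not apply.
Duty = $803,304.04 × 0% = $0.00.
Line 2 (6853.65.40, Corania, 3,361 kg, $94,511.32):
Base rate for 6853.65.40 is 25%.
Origin Corania qualifies under the Seresta–Corania agreement and 6853.65.40 is covered: preferential rate 17% applies instead.
The additional-duty order on 6853.65.40 targets Karland, not Corania; it does not apply.
Duty = $94,511.32 × 17% = $16,066.92.
Total = $0.00 + $16,066.92 = $16,066.92.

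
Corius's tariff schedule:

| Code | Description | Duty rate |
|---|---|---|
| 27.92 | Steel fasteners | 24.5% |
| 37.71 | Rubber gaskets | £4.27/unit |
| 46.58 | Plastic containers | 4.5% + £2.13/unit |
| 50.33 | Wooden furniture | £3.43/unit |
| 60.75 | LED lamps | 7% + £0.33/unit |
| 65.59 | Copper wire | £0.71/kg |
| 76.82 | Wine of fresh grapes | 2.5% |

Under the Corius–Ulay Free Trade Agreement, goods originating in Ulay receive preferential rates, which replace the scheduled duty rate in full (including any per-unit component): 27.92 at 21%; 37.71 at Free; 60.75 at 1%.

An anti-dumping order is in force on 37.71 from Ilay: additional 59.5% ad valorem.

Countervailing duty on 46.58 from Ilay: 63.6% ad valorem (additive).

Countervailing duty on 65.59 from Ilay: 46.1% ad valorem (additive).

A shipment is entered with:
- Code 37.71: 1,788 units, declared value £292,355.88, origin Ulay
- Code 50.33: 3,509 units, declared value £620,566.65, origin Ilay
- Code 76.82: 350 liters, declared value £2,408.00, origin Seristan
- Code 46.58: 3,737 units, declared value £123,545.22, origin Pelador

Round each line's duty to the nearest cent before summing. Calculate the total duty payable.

Line 1 (37.71, Ulay, 1,788 units, £292,355.88):
Base rate for 37.71 is £4.27/unit.
Origin Ulay qualifies under the Corius–Ulay agreement and 37.71 is covered: preferential rate Free applies instead.
The additional-duty order on 37.71 targets Ilay, not Ulay; it does not apply.
Duty = £292,355.88 × 0% = £0.00.
Line 2 (50.33, Ilay, 3,509 units, £620,566.65):
Base rate for 50.33 is £3.43/unit.
Duty = 3,509 × £3.43 = £12,035.87.
Line 3 (76.82, Seristan, 350 liters, £2,408.00):
Base rate for 76.82 is 2.5%.
Duty = £2,408.00 × 2.5% = £60.20.
Line 4 (46.58, Pelador, 3,737 units, £123,545.22):
Base rate for 46.58 is 4.5% + £2.13/unit.
The additional-duty order on 46.58 targets Ilay, not Pelador; it does not apply.
Duty = £123,545.22 × 4.5% + 3,737 × £2.13 = £13,519.34.
Total = £0.00 + £12,035.87 + £60.20 + £13,519.34 = £25,615.41.

£25,615.41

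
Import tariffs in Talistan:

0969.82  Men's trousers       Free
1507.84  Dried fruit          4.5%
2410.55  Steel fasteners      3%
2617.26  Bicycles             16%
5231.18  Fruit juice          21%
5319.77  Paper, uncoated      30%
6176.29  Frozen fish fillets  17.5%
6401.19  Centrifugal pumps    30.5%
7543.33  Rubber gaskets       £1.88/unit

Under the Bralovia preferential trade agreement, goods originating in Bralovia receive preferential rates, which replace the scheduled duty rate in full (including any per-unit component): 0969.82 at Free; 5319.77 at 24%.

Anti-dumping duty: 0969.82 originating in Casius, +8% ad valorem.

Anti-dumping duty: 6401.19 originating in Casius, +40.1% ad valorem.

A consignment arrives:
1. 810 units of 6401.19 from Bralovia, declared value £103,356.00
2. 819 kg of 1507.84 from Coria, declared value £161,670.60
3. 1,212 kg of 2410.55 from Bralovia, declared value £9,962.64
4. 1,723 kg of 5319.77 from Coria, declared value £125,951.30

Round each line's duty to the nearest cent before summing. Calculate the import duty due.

£76,883.03

Line 1 (6401.19, Bralovia, 810 units, £103,356.00):
Base rate for 6401.19 is 30.5%.
Origin Bralovia is the FTA partner but 6401.19 is not on the preference list; base rate stands.
The additional-duty order on 6401.19 targets Casius, not Bralovia; it does not apply.
Duty = £103,356.00 × 30.5% = £31,523.58.
Line 2 (1507.84, Coria, 819 kg, £161,670.60):
Base rate for 1507.84 is 4.5%.
Duty = £161,670.60 × 4.5% = £7,275.18.
Line 3 (2410.55, Bralovia, 1,212 kg, £9,962.64):
Base rate for 2410.55 is 3%.
Origin Bralovia is the FTA partner but 2410.55 is not on the preference list; base rate stands.
Duty = £9,962.64 × 3% = £298.88.
Line 4 (5319.77, Coria, 1,723 kg, £125,951.30):
Base rate for 5319.77 is 30%.
5319.77 has an FTA preferential rate, but origin Coria is not Bralovia; base rate stands.
Duty = £125,951.30 × 30% = £37,785.39.
Total = £31,523.58 + £7,275.18 + £298.88 + £37,785.39 = £76,883.03.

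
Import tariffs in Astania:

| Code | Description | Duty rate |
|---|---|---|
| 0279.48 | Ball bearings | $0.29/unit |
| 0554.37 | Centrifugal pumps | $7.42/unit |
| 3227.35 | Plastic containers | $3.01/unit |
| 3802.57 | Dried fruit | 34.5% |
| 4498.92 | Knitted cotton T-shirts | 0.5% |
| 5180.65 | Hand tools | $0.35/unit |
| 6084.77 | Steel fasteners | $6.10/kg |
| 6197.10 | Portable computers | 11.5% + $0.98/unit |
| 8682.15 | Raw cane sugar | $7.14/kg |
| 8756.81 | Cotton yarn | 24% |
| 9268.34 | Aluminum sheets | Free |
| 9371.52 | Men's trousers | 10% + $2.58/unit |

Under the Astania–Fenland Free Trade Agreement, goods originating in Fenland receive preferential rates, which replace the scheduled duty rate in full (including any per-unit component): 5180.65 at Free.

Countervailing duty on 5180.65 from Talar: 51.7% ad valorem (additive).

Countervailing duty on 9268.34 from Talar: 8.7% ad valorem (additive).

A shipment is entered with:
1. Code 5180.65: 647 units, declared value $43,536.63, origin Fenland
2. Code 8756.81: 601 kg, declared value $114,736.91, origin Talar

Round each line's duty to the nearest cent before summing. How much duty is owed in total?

$27,536.86

Line 1 (5180.65, Fenland, 647 units, $43,536.63):
Base rate for 5180.65 is $0.35/unit.
Origin Fenland qualifies under the Astania–Fenland agreement and 5180.65 is covered: preferential rate Free applies instead.
The additional-duty order on 5180.65 targets Talar, not Fenland; it does not apply.
Duty = $43,536.63 × 0% = $0.00.
Line 2 (8756.81, Talar, 601 kg, $114,736.91):
Base rate for 8756.81 is 24%.
Duty = $114,736.91 × 24% = $27,536.86.
Total = $0.00 + $27,536.86 = $27,536.86.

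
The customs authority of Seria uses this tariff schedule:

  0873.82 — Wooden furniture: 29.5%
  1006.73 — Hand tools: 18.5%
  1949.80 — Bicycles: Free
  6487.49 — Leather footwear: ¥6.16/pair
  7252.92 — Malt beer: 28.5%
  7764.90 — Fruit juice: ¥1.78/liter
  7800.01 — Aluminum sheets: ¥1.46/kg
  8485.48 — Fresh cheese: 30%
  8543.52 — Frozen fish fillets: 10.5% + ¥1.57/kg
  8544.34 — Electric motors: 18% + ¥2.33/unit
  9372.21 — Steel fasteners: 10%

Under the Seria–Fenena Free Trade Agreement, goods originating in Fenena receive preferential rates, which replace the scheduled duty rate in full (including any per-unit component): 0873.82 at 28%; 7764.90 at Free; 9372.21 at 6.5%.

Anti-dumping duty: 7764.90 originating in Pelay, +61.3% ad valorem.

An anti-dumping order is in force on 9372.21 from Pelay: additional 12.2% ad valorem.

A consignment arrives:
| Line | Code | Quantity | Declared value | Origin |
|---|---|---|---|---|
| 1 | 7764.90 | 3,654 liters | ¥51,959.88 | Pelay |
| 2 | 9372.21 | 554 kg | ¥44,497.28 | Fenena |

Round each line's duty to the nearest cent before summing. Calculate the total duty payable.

¥41,247.85

Line 1 (7764.90, Pelay, 3,654 liters, ¥51,959.88):
Base rate for 7764.90 is ¥1.78/liter.
7764.90 has an FTA preferential rate, but origin Pelay is not Fenena; base rate stands.
Additional duty on 7764.90 from Pelay: +61.3% ad valorem. Applied ad valorem rate = 61.3%.
Duty = ¥51,959.88 × 61.3% + 3,654 × ¥1.78 = ¥38,355.53.
Line 2 (9372.21, Fenena, 554 kg, ¥44,497.28):
Base rate for 9372.21 is 10%.
Origin Fenena qualifies under the Seria–Fenena agreement and 9372.21 is covered: preferential rate 6.5% applies instead.
The additional-duty order on 9372.21 targets Pelay, not Fenena; it does not apply.
Duty = ¥44,497.28 × 6.5% = ¥2,892.32.
Total = ¥38,355.53 + ¥2,892.32 = ¥41,247.85.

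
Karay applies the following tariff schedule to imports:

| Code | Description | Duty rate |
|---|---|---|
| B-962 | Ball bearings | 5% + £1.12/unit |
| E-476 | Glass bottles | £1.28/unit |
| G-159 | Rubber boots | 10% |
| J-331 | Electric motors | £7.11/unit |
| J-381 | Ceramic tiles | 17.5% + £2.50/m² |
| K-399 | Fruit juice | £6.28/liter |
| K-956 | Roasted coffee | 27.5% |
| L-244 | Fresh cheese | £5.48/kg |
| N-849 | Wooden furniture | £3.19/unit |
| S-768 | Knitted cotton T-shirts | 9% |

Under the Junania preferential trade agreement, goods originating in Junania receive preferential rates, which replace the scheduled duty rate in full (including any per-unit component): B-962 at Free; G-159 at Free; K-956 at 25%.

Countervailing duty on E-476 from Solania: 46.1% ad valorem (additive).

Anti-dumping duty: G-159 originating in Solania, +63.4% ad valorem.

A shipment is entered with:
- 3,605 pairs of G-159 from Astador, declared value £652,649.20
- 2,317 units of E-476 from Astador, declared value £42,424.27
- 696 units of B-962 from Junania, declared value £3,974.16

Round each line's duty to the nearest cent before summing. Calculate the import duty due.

Line 1 (G-159, Astador, 3,605 pairs, £652,649.20):
Base rate for G-159 is 10%.
G-159 has an FTA preferential rate, but origin Astador is not Junania; base rate stands.
The additional-duty order on G-159 targets Solania, not Astador; it does not apply.
Duty = £652,649.20 × 10% = £65,264.92.
Line 2 (E-476, Astador, 2,317 units, £42,424.27):
Base rate for E-476 is £1.28/unit.
The additional-duty order on E-476 targets Solania, not Astador; it does not apply.
Duty = 2,317 × £1.28 = £2,965.76.
Line 3 (B-962, Junania, 696 units, £3,974.16):
Base rate for B-962 is 5% + £1.12/unit.
Origin Junania qualifies under the Karay–Junania agreement and B-962 is covered: preferential rate Free applies instead.
Duty = £3,974.16 × 0% = £0.00.
Total = £65,264.92 + £2,965.76 + £0.00 = £68,230.68.

£68,230.68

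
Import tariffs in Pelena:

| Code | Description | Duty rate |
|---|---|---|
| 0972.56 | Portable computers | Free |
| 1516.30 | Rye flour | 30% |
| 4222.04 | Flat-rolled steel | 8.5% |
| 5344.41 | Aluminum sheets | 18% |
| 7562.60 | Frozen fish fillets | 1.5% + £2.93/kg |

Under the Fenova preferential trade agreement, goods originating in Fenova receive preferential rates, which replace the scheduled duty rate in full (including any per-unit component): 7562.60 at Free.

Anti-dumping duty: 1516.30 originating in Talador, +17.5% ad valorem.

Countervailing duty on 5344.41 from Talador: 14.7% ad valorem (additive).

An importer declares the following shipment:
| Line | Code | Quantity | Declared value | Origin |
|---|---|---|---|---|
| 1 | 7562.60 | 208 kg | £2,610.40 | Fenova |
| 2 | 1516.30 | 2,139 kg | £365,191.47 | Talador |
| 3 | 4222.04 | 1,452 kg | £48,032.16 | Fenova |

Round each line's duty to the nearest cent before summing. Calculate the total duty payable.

£177,548.68

Line 1 (7562.60, Fenova, 208 kg, £2,610.40):
Base rate for 7562.60 is 1.5% + £2.93/kg.
Origin Fenova qualifies under the Pelena–Fenova agreement and 7562.60 is covered: preferential rate Free applies instead.
Duty = £2,610.40 × 0% = £0.00.
Line 2 (1516.30, Talador, 2,139 kg, £365,191.47):
Base rate for 1516.30 is 30%.
Additional duty on 1516.30 from Talador: +17.5%. Applied ad valorem rate: 30% + 17.5% = 47.5%.
Duty = £365,191.47 × 47.5% = £173,465.95.
Line 3 (4222.04, Fenova, 1,452 kg, £48,032.16):
Base rate for 4222.04 is 8.5%.
Origin Fenova is the FTA partner but 4222.04 is not on the preference list; base rate stands.
Duty = £48,032.16 × 8.5% = £4,082.73.
Total = £0.00 + £173,465.95 + £4,082.73 = £177,548.68.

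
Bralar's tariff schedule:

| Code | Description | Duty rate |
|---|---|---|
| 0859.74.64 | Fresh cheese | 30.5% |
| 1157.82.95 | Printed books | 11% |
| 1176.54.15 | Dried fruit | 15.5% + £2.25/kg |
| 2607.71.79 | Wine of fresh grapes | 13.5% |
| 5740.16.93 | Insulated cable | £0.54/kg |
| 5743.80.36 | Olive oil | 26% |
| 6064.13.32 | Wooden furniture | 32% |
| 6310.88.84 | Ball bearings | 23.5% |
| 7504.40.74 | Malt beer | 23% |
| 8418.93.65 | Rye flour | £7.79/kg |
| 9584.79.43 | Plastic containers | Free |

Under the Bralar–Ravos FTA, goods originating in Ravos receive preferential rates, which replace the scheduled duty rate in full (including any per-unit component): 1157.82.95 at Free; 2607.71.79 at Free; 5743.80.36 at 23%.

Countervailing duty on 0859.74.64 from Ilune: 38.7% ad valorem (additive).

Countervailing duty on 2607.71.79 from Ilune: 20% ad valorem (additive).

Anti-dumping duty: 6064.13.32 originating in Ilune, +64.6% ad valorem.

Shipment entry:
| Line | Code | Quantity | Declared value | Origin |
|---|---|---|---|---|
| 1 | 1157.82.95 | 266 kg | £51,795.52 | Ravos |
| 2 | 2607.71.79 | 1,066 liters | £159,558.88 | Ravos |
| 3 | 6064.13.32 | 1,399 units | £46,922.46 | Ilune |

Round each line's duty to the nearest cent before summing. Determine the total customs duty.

Line 1 (1157.82.95, Ravos, 266 kg, £51,795.52):
Base rate for 1157.82.95 is 11%.
Origin Ravos qualifies under the Bralar–Ravos agreement and 1157.82.95 is covered: preferential rate Free applies instead.
Duty = £51,795.52 × 0% = £0.00.
Line 2 (2607.71.79, Ravos, 1,066 liters, £159,558.88):
Base rate for 2607.71.79 is 13.5%.
Origin Ravos qualifies under the Bralar–Ravos agreement and 2607.71.79 is covered: preferential rate Free applies instead.
The additional-duty order on 2607.71.79 targets Ilune, not Ravos; it does not apply.
Duty = £159,558.88 × 0% = £0.00.
Line 3 (6064.13.32, Ilune, 1,399 units, £46,922.46):
Base rate for 6064.13.32 is 32%.
Additional duty on 6064.13.32 from Ilune: +64.6%. Applied ad valorem rate: 32% + 64.6% = 96.6%.
Duty = £46,922.46 × 96.6% = £45,327.10.
Total = £0.00 + £0.00 + £45,327.10 = £45,327.10.

£45,327.10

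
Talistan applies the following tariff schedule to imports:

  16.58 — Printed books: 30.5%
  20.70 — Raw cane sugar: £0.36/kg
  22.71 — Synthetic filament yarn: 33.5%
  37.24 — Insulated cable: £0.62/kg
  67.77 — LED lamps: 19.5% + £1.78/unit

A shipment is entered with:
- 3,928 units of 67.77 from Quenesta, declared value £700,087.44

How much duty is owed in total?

£143,508.89

Line 1 (67.77, Quenesta, 3,928 units, £700,087.44):
Base rate for 67.77 is 19.5% + £1.78/unit.
Duty = £700,087.44 × 19.5% + 3,928 × £1.78 = £143,508.89.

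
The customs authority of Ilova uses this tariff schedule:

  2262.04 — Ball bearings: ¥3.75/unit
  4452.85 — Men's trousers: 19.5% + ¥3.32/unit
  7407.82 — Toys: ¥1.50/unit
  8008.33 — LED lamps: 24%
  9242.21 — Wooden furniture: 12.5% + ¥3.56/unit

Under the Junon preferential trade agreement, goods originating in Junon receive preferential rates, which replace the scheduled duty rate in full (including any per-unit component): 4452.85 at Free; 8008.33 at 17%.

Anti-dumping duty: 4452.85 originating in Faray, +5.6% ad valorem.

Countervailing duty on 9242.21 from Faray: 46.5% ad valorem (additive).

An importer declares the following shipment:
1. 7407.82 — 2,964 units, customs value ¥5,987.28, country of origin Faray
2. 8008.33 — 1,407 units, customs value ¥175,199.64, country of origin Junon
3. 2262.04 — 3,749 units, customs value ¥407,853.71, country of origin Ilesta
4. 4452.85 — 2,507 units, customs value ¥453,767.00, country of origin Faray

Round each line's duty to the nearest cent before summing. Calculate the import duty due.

¥170,507.45

Line 1 (7407.82, Faray, 2,964 units, ¥5,987.28):
Base rate for 7407.82 is ¥1.50/unit.
Duty = 2,964 × ¥1.50 = ¥4,446.00.
Line 2 (8008.33, Junon, 1,407 units, ¥175,199.64):
Base rate for 8008.33 is 24%.
Origin Junon qualifies under the Ilova–Junon agreement and 8008.33 is covered: preferential rate 17% applies instead.
Duty = ¥175,199.64 × 17% = ¥29,783.94.
Line 3 (2262.04, Ilesta, 3,749 units, ¥407,853.71):
Base rate for 2262.04 is ¥3.75/unit.
Duty = 3,749 × ¥3.75 = ¥14,058.75.
Line 4 (4452.85, Faray, 2,507 units, ¥453,767.00):
Base rate for 4452.85 is 19.5% + ¥3.32/unit.
4452.85 has an FTA preferential rate, but origin Faray is not Junon; base rate stands.
Additional duty on 4452.85 from Faray: +5.6%. Applied ad valorem rate: 19.5% + 5.6% = 25.1%.
Duty = ¥453,767.00 × 25.1% + 2,507 × ¥3.32 = ¥122,218.76.
Total = ¥4,446.00 + ¥29,783.94 + ¥14,058.75 + ¥122,218.76 = ¥170,507.45.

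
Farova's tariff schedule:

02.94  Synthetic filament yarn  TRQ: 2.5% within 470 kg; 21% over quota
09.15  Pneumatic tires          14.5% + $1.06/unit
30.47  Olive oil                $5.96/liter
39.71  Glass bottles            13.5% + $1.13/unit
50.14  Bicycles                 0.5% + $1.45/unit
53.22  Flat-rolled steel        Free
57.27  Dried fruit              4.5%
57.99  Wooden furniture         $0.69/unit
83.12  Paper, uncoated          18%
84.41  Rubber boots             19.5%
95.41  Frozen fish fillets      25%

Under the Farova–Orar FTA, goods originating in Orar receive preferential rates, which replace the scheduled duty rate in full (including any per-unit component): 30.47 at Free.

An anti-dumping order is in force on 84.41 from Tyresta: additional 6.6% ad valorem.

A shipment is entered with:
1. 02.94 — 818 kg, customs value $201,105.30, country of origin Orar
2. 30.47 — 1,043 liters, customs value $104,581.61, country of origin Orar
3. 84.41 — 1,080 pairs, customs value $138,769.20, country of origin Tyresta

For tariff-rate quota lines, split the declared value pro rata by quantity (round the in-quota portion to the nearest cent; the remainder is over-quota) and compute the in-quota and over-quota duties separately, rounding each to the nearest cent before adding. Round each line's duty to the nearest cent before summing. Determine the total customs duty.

Line 1 (02.94, Orar, 818 kg, $201,105.30):
Code 02.94 is under a tariff-rate quota (threshold 470 kg). In-quota: 470 kg at 2.5%; over-quota: 348 kg at 21%.
Pro-rata value split: in-quota = $201,105.30 × 470/818 = $115,549.50; over-quota = $201,105.30 − $115,549.50 = $85,555.80.
In-quota duty = $115,549.50 × 2.5% = $2,888.74. Over-quota duty = $85,555.80 × 21% = $17,966.72.
Line duty = $2,888.74 + $17,966.72 = $20,855.46.
Line 2 (30.47, Orar, 1,043 liters, $104,581.61):
Base rate for 30.47 is $5.96/liter.
Origin Orar qualifies under the Farova–Orar agreement and 30.47 is covered: preferential rate Free applies instead.
Duty = $104,581.61 × 0% = $0.00.
Line 3 (84.41, Tyresta, 1,080 pairs, $138,769.20):
Base rate for 84.41 is 19.5%.
Additional duty on 84.41 from Tyresta: +6.6%. Applied ad valorem rate: 19.5% + 6.6% = 26.1%.
Duty = $138,769.20 × 26.1% = $36,218.76.
Total = $20,855.46 + $0.00 + $36,218.76 = $57,074.22.

$57,074.22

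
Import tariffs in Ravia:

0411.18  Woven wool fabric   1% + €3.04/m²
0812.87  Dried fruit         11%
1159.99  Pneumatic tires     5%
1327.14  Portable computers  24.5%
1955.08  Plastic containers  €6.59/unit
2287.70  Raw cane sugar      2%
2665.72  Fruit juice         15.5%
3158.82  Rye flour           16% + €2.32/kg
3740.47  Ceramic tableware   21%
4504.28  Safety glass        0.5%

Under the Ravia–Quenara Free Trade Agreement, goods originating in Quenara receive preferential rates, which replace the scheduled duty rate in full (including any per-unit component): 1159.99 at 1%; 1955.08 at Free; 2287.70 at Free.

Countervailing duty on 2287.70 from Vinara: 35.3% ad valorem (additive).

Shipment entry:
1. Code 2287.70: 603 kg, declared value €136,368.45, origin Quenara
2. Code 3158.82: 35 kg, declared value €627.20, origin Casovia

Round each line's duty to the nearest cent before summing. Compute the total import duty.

Line 1 (2287.70, Quenara, 603 kg, €136,368.45):
Base rate for 2287.70 is 2%.
Origin Quenara qualifies under the Ravia–Quenara agreement and 2287.70 is covered: preferential rate Free applies instead.
The additional-duty order on 2287.70 targets Vinara, not Quenara; it does not apply.
Duty = €136,368.45 × 0% = €0.00.
Line 2 (3158.82, Casovia, 35 kg, €627.20):
Base rate for 3158.82 is 16% + €2.32/kg.
Duty = €627.20 × 16% + 35 × €2.32 = €181.55.
Total = €0.00 + €181.55 = €181.55.

€181.55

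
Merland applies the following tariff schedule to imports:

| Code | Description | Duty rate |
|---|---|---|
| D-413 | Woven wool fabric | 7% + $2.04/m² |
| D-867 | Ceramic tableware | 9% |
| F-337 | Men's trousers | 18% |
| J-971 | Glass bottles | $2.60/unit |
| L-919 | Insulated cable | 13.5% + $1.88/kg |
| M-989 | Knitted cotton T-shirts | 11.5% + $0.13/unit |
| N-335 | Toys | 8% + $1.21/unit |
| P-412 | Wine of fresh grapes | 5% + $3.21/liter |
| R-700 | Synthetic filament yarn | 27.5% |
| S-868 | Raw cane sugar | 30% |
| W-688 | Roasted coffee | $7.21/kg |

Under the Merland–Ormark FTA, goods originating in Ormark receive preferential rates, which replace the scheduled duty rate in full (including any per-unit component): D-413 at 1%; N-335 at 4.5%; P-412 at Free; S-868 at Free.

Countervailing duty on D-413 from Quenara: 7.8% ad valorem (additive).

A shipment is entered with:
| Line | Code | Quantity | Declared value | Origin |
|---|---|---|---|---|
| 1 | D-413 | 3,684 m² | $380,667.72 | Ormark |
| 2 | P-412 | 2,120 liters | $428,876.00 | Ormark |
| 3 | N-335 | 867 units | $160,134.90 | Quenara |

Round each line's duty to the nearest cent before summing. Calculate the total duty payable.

Line 1 (D-413, Ormark, 3,684 m², $380,667.72):
Base rate for D-413 is 7% + $2.04/m².
Origin Ormark qualifies under the Merland–Ormark agreement and D-413 is covered: preferential rate 1% applies instead.
The additional-duty order on D-413 targets Quenara, not Ormark; it does not apply.
Duty = $380,667.72 × 1% = $3,806.68.
Line 2 (P-412, Ormark, 2,120 liters, $428,876.00):
Base rate for P-412 is 5% + $3.21/liter.
Origin Ormark qualifies under the Merland–Ormark agreement and P-412 is covered: preferential rate Free applies instead.
Duty = $428,876.00 × 0% = $0.00.
Line 3 (N-335, Quenara, 867 units, $160,134.90):
Base rate for N-335 is 8% + $1.21/unit.
N-335 has an FTA preferential rate, but origin Quenara is not Ormark; base rate stands.
Duty = $160,134.90 × 8% + 867 × $1.21 = $13,859.86.
Total = $3,806.68 + $0.00 + $13,859.86 = $17,666.54.

$17,666.54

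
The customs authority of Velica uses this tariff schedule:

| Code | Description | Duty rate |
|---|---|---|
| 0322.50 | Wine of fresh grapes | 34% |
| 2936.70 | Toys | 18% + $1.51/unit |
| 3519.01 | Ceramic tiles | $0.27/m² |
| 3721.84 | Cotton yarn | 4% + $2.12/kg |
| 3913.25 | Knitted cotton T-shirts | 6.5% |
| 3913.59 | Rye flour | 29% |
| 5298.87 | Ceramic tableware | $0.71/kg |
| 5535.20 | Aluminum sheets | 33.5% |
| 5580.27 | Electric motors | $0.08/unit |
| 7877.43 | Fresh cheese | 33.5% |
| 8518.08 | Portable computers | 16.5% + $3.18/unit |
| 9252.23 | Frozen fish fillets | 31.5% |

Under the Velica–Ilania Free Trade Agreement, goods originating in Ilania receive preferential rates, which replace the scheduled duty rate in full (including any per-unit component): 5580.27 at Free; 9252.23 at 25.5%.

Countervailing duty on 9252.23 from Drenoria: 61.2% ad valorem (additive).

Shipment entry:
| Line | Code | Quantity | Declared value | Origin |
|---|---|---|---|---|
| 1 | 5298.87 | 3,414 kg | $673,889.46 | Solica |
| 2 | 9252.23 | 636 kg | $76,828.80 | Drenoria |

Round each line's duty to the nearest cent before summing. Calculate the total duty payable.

Line 1 (5298.87, Solica, 3,414 kg, $673,889.46):
Base rate for 5298.87 is $0.71/kg.
Duty = 3,414 × $0.71 = $2,423.94.
Line 2 (9252.23, Drenoria, 636 kg, $76,828.80):
Base rate for 9252.23 is 31.5%.
9252.23 has an FTA preferential rate, but origin Drenoria is not Ilania; base rate stands.
Additional duty on 9252.23 from Drenoria: +61.2%. Applied ad valorem rate: 31.5% + 61.2% = 92.7%.
Duty = $76,828.80 × 92.7% = $71,220.30.
Total = $2,423.94 + $71,220.30 = $73,644.24.

$73,644.24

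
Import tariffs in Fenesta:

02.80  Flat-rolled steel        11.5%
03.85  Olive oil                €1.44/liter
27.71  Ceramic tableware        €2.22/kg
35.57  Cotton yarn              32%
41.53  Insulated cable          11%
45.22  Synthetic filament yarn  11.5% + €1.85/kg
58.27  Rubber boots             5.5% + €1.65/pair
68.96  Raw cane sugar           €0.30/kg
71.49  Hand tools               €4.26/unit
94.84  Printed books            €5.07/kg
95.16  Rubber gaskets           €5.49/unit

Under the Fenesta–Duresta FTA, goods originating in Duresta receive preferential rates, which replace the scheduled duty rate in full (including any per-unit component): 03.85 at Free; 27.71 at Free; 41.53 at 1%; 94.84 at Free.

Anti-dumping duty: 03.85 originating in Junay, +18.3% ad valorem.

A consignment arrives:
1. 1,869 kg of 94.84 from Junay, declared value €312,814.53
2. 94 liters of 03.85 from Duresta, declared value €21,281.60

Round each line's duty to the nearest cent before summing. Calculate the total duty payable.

€9,475.83

Line 1 (94.84, Junay, 1,869 kg, €312,814.53):
Base rate for 94.84 is €5.07/kg.
94.84 has an FTA preferential rate, but origin Junay is not Duresta; base rate stands.
Duty = 1,869 × €5.07 = €9,475.83.
Line 2 (03.85, Duresta, 94 liters, €21,281.60):
Base rate for 03.85 is €1.44/liter.
Origin Duresta qualifies under the Fenesta–Duresta agreement and 03.85 is covered: preferential rate Free applies instead.
The additional-duty order on 03.85 targets Junay, not Duresta; it does not apply.
Duty = €21,281.60 × 0% = €0.00.
Total = €9,475.83 + €0.00 = €9,475.83.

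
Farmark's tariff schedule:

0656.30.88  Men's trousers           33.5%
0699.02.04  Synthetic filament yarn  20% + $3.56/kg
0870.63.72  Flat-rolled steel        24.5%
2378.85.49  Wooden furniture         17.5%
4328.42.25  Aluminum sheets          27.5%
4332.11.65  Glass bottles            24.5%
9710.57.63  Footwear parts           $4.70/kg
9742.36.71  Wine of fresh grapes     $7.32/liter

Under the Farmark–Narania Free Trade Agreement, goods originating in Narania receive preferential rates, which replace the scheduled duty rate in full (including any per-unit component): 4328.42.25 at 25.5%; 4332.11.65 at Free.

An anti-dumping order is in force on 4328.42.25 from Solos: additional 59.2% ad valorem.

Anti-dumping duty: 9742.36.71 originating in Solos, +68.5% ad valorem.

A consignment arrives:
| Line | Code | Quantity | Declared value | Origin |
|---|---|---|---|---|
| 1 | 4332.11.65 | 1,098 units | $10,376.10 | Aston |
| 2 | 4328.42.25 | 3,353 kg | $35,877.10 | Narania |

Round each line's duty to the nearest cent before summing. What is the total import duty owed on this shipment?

Line 1 (4332.11.65, Aston, 1,098 units, $10,376.10):
Base rate for 4332.11.65 is 24.5%.
4332.11.65 has an FTA preferential rate, but origin Aston is not Narania; base rate stands.
Duty = $10,376.10 × 24.5% = $2,542.14.
Line 2 (4328.42.25, Narania, 3,353 kg, $35,877.10):
Base rate for 4328.42.25 is 27.5%.
Origin Narania qualifies under the Farmark–Narania agreement and 4328.42.25 is covered: preferential rate 25.5% applies instead.
The additional-duty order on 4328.42.25 targets Solos, not Narania; it does not apply.
Duty = $35,877.10 × 25.5% = $9,148.66.
Total = $2,542.14 + $9,148.66 = $11,690.80.

$11,690.80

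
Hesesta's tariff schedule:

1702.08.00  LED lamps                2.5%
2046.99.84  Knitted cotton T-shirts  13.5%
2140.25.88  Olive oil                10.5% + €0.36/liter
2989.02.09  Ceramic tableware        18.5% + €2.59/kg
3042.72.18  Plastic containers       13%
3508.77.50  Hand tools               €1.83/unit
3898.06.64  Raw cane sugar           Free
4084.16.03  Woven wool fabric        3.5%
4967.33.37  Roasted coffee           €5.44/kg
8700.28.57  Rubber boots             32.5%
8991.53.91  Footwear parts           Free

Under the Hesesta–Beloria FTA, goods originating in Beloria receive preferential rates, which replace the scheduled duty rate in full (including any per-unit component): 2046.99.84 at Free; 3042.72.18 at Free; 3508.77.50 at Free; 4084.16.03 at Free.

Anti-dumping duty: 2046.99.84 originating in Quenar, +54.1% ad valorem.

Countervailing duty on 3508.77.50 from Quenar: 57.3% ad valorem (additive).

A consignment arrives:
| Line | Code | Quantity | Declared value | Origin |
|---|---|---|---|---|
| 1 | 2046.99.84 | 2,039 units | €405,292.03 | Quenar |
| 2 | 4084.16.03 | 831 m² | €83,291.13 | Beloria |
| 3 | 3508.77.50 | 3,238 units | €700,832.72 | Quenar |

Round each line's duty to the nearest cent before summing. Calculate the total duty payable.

€681,480.10

Line 1 (2046.99.84, Quenar, 2,039 units, €405,292.03):
Base rate for 2046.99.84 is 13.5%.
2046.99.84 has an FTA preferential rate, but origin Quenar is not Beloria; base rate stands.
Additional duty on 2046.99.84 from Quenar: +54.1%. Applied ad valorem rate: 13.5% + 54.1% = 67.6%.
Duty = €405,292.03 × 67.6% = €273,977.41.
Line 2 (4084.16.03, Beloria, 831 m², €83,291.13):
Base rate for 4084.16.03 is 3.5%.
Origin Beloria qualifies under the Hesesta–Beloria agreement and 4084.16.03 is covered: preferential rate Free applies instead.
Duty = €83,291.13 × 0% = €0.00.
Line 3 (3508.77.50, Quenar, 3,238 units, €700,832.72):
Base rate for 3508.77.50 is €1.83/unit.
3508.77.50 has an FTA preferential rate, but origin Quenar is not Beloria; base rate stands.
Additional duty on 3508.77.50 from Quenar: +57.3% ad valorem. Applied ad valorem rate = 57.3%.
Duty = €700,832.72 × 57.3% + 3,238 × €1.83 = €407,502.69.
Total = €273,977.41 + €0.00 + €407,502.69 = €681,480.10.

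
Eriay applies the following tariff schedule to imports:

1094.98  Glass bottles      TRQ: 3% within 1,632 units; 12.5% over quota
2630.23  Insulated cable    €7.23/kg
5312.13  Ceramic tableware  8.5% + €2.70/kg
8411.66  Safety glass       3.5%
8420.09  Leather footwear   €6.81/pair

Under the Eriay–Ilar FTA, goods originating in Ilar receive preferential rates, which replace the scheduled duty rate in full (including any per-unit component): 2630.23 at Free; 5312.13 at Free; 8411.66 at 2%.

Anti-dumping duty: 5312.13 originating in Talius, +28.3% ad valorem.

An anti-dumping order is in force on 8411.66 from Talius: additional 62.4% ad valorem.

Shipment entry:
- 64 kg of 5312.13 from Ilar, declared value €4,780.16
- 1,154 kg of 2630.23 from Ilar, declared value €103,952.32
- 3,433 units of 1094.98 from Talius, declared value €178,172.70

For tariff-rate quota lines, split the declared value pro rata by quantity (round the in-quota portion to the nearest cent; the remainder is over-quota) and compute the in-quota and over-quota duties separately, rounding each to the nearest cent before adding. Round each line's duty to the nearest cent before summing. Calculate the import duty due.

€14,225.01

Line 1 (5312.13, Ilar, 64 kg, €4,780.16):
Base rate for 5312.13 is 8.5% + €2.70/kg.
Origin Ilar qualifies under the Eriay–Ilar agreement and 5312.13 is covered: preferential rate Free applies instead.
The additional-duty order on 5312.13 targets Talius, not Ilar; it does not apply.
Duty = €4,780.16 × 0% = €0.00.
Line 2 (2630.23, Ilar, 1,154 kg, €103,952.32):
Base rate for 2630.23 is €7.23/kg.
Origin Ilar qualifies under the Eriay–Ilar agreement and 2630.23 is covered: preferential rate Free applies instead.
Duty = €103,952.32 × 0% = €0.00.
Line 3 (1094.98, Talius, 3,433 units, €178,172.70):
Code 1094.98 is under a tariff-rate quota (threshold 1,632 units). In-quota: 1,632 units at 3%; over-quota: 1,801 units at 12.5%.
Pro-rata value split: in-quota = €178,172.70 × 1,632/3,433 = €84,700.80; over-quota = €178,172.70 − €84,700.80 = €93,471.90.
In-quota duty = €84,700.80 × 3% = €2,541.02. Over-quota duty = €93,471.90 × 12.5% = €11,683.99.
Line duty = €2,541.02 + €11,683.99 = €14,225.01.
Total = €0.00 + €0.00 + €14,225.01 = €14,225.01.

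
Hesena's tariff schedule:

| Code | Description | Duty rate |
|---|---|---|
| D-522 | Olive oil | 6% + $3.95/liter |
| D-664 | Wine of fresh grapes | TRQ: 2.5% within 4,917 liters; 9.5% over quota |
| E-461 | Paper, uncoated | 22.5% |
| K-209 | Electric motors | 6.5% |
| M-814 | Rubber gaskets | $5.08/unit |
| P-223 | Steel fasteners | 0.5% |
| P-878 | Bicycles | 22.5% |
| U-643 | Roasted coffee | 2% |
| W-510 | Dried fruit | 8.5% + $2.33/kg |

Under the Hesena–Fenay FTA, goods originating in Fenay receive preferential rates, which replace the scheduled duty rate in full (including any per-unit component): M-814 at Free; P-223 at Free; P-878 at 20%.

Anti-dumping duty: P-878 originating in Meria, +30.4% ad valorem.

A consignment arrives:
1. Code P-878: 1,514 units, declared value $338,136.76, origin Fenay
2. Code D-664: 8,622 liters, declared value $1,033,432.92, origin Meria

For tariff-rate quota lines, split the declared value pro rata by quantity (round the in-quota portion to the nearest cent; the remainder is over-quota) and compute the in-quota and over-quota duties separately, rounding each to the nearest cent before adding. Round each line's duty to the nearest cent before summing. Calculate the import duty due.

$124,548.86

Line 1 (P-878, Fenay, 1,514 units, $338,136.76):
Base rate for P-878 is 22.5%.
Origin Fenay qualifies under the Hesena–Fenay agreement and P-878 is covered: preferential rate 20% applies instead.
The additional-duty order on P-878 targets Meria, not Fenay; it does not apply.
Duty = $338,136.76 × 20% = $67,627.35.
Line 2 (D-664, Meria, 8,622 liters, $1,033,432.92):
Code D-664 is under a tariff-rate quota (threshold 4,917 liters). In-quota: 4,917 liters at 2.5%; over-quota: 3,705 liters at 9.5%.
Pro-rata value split: in-quota = $1,033,432.92 × 4,917/8,622 = $589,351.62; over-quota = $1,033,432.92 − $589,351.62 = $444,081.30.
In-quota duty = $589,351.62 × 2.5% = $14,733.79. Over-quota duty = $444,081.30 × 9.5% = $42,187.72.
Line duty = $14,733.79 + $42,187.72 = $56,921.51.
Total = $67,627.35 + $56,921.51 = $124,548.86.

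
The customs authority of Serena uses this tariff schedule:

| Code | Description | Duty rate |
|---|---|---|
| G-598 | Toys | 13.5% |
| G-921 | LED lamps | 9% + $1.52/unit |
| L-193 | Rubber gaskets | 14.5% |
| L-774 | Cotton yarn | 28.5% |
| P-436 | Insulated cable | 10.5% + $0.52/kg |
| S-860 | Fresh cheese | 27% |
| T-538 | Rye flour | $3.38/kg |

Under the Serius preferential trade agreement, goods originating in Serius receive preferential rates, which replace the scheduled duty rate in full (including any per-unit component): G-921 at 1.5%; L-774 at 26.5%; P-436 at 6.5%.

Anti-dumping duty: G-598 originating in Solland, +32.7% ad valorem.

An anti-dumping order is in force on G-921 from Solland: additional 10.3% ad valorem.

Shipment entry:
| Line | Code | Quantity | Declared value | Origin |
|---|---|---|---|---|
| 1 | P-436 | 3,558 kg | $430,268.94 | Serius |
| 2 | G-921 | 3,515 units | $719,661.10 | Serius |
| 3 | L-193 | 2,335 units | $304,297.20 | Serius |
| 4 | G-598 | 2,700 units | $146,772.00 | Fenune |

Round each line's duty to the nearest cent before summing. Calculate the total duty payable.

Line 1 (P-436, Serius, 3,558 kg, $430,268.94):
Base rate for P-436 is 10.5% + $0.52/kg.
Origin Serius qualifies under the Serena–Serius agreement and P-436 is covered: preferential rate 6.5% applies instead.
Duty = $430,268.94 × 6.5% = $27,967.48.
Line 2 (G-921, Serius, 3,515 units, $719,661.10):
Base rate for G-921 is 9% + $1.52/unit.
Origin Serius qualifies under the Serena–Serius agreement and G-921 is covered: preferential rate 1.5% applies instead.
The additional-duty order on G-921 targets Solland, not Serius; it does not apply.
Duty = $719,661.10 × 1.5% = $10,794.92.
Line 3 (L-193, Serius, 2,335 units, $304,297.20):
Base rate for L-193 is 14.5%.
Origin Serius is the FTA partner but L-193 is not on the preference list; base rate stands.
Duty = $304,297.20 × 14.5% = $44,123.09.
Line 4 (G-598, Fenune, 2,700 units, $146,772.00):
Base rate for G-598 is 13.5%.
The additional-duty order on G-598 targets Solland, not Fenune; it does not apply.
Duty = $146,772.00 × 13.5% = $19,814.22.
Total = $27,967.48 + $10,794.92 + $44,123.09 + $19,814.22 = $102,699.71.

$102,699.71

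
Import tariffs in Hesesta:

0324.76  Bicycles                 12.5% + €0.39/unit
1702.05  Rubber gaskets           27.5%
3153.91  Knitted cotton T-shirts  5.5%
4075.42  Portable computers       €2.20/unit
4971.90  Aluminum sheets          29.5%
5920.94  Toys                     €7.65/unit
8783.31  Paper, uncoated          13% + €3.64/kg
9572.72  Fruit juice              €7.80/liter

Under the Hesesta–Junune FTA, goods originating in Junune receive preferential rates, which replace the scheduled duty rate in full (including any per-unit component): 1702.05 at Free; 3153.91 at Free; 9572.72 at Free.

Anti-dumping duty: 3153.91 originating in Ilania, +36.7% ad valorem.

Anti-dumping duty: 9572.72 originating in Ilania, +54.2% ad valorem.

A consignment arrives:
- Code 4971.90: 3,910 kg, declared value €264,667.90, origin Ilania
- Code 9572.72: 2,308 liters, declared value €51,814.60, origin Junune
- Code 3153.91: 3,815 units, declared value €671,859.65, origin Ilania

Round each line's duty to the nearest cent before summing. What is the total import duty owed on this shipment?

€361,601.80

Line 1 (4971.90, Ilania, 3,910 kg, €264,667.90):
Base rate for 4971.90 is 29.5%.
Duty = €264,667.90 × 29.5% = €78,077.03.
Line 2 (9572.72, Junune, 2,308 liters, €51,814.60):
Base rate for 9572.72 is €7.80/liter.
Origin Junune qualifies under the Hesesta–Junune agreement and 9572.72 is covered: preferential rate Free applies instead.
The additional-duty order on 9572.72 targets Ilania, not Junune; it does not apply.
Duty = €51,814.60 × 0% = €0.00.
Line 3 (3153.91, Ilania, 3,815 units, €671,859.65):
Base rate for 3153.91 is 5.5%.
3153.91 has an FTA preferential rate, but origin Ilania is not Junune; base rate stands.
Additional duty on 3153.91 from Ilania: +36.7%. Applied ad valorem rate: 5.5% + 36.7% = 42.2%.
Duty = €671,859.65 × 42.2% = €283,524.77.
Total = €78,077.03 + €0.00 + €283,524.77 = €361,601.80.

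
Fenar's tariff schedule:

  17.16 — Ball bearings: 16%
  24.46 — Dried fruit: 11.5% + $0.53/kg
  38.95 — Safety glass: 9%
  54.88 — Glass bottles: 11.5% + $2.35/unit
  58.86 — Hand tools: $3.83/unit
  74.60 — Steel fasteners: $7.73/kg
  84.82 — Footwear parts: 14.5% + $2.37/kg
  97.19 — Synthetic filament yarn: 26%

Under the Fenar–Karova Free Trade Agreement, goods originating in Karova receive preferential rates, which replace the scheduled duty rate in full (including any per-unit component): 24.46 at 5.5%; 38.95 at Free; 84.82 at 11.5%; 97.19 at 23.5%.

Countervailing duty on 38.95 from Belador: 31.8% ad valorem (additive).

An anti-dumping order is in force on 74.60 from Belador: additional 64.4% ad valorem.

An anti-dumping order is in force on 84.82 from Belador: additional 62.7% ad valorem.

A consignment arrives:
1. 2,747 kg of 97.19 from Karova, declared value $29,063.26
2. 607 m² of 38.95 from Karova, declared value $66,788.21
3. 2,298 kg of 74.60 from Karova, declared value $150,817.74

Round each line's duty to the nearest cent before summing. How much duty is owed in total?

$24,593.41

Line 1 (97.19, Karova, 2,747 kg, $29,063.26):
Base rate for 97.19 is 26%.
Origin Karova qualifies under the Fenar–Karova agreement and 97.19 is covered: preferential rate 23.5% applies instead.
Duty = $29,063.26 × 23.5% = $6,829.87.
Line 2 (38.95, Karova, 607 m², $66,788.21):
Base rate for 38.95 is 9%.
Origin Karova qualifies under the Fenar–Karova agreement and 38.95 is covered: preferential rate Free applies instead.
The additional-duty order on 38.95 targets Belador, not Karova; it does not apply.
Duty = $66,788.21 × 0% = $0.00.
Line 3 (74.60, Karova, 2,298 kg, $150,817.74):
Base rate for 74.60 is $7.73/kg.
Origin Karova is the FTA partner but 74.60 is not on the preference list; base rate stands.
The additional-duty order on 74.60 targets Belador, not Karova; it does not apply.
Duty = 2,298 × $7.73 = $17,763.54.
Total = $6,829.87 + $0.00 + $17,763.54 = $24,593.41.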